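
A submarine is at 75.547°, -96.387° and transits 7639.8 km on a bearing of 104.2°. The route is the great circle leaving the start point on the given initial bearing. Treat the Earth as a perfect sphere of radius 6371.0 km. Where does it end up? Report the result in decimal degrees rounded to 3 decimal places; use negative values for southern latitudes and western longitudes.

latitude 17.134°, longitude -25.441°

Angular distance δ = d/R = 7639.8 / 6371 = 1.199152 rad.
Start latitude φ₁ = 1.318544 rad; initial bearing θ = 1.818633 rad.
Applying the spherical law of cosines for sides, sin φ₂ = sin φ₁ cos δ + cos φ₁ sin δ cos θ = 0.294609, so φ₂ = 17.134°.
Δλ = atan2( sin θ sin δ cos φ₁ , cos δ − sin φ₁ sin φ₂ ) = atan2(0.225442, 0.077862) = 1.238248 rad = 70.946°.
Hence λ₂ = -96.387° + 70.946° = -25.441°.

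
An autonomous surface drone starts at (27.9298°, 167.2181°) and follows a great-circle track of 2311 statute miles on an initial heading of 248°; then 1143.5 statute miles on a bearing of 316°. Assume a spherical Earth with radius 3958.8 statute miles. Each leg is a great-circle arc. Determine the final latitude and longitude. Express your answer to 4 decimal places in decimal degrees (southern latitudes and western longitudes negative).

Apply the spherical direct solution leg by leg, carrying full precision between legs.
Leg 1: from (27.9298°, 167.2181°), δ = 2311/3958.8 = 0.583763 rad, θ = 248° → φ = 12.0286°, λ = 135.7176°.
Leg 2: from (12.0286°, 135.7176°), δ = 1143.5/3958.8 = 0.288850 rad, θ = 316° → φ = 23.5889°, λ = 123.2484°.

latitude 23.5889°, longitude 123.2484°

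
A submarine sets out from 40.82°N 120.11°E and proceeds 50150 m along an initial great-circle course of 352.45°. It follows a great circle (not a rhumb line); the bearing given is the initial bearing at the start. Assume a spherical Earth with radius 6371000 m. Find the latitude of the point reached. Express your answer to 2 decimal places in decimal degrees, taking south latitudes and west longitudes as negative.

latitude 41.27°

Central angle δ = d/R = 0.007872 rad.
Start latitude φ₁ = 0.712443 rad; initial bearing θ = 6.151413 rad.
sin φ₂ = sin φ₁ cos δ + cos φ₁ sin δ cos θ = (0.653685)(0.999969) + (0.756767)(0.007872)(0.991331) = 0.659570
φ₂ = asin(0.659570) = 0.720246 rad = 41.27°.
Δλ = atan2( sin θ sin δ cos φ₁ , cos δ − sin φ₁ sin φ₂ ) = atan2(-0.000783, 0.568818) = -0.001376 rad = -0.08°.
λ₂ = λ₁ + Δλ = 120.03°.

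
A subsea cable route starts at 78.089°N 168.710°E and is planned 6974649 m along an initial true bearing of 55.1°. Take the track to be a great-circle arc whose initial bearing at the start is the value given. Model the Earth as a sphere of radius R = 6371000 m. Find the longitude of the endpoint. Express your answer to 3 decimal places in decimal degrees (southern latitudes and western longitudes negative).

longitude -72.354°

δ = 6974649/6371000 = 1.094749 rad (62.7245°).
Converting: φ₁ = 1.362910 rad, θ = 0.961676 rad.
Destination latitude: φ₂ = arcsin( sin φ₁ cos δ + cos φ₁ sin δ cos θ ) = arcsin(0.553359) = 33.598°.
Then Δλ = atan2(0.150452, -0.083176) = 2.075817 rad, from sin θ sin δ cos φ₁ over cos δ − sin φ₁ sin φ₂.
λ₂ = 168.710° + 118.936° = 287.646°, normalized to (−180°, 180°] → -72.354°.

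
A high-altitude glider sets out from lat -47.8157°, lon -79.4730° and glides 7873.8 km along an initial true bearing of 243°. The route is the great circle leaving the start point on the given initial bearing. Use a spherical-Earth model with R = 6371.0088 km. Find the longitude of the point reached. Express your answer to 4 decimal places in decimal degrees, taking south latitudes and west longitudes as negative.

The arc subtends δ = 7873.8/6371.0088 = 1.235880 rad at the centre.
Start latitude φ₁ = -0.834541 rad; initial bearing θ = 4.241150 rad.
Applying the spherical law of cosines for sides, sin φ₂ = sin φ₁ cos δ + cos φ₁ sin δ cos θ = -0.531480, so φ₂ = -32.1055°.
Δλ = atan2( sin θ sin δ cos φ₁ , cos δ − sin φ₁ sin φ₂ ) = atan2(-0.565082, -0.065130) = -1.685547 rad = -96.5747°.
λ₂ = -79.4730° + -96.5747° = -176.0477°.

longitude -176.0477°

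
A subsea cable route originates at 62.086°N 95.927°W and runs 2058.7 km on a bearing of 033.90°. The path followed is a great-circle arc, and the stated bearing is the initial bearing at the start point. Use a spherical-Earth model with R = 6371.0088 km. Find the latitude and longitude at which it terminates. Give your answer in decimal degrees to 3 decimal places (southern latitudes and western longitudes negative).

latitude 74.009°, longitude -55.920°

Central angle δ = d/R = 0.323136 rad.
Start latitude φ₁ = 1.083605 rad; initial bearing θ = 0.591667 rad.
sin φ₂ = sin φ₁ cos δ + cos φ₁ sin δ cos θ = (0.883651)(0.948244) + (0.468146)(0.317541)(0.830012) = 0.961303
φ₂ = asin(0.961303) = 1.291695 rad = 74.009°.
For the longitude increment, Δλ = atan2( sin θ sin δ cos φ₁, cos δ − sin φ₁ sin φ₂ ) = atan2(0.082912, 0.098787) = 40.007°.
Hence λ₂ = -95.927° + 40.007° = -55.920°.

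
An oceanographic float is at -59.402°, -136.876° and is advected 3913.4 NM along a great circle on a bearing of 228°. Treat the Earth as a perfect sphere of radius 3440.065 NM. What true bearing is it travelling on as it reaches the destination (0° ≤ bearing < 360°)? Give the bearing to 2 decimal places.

The arc subtends δ = 3913.4/3440.065 = 1.137595 rad at the centre.
Converting: φ₁ = -1.036760 rad, θ = 3.979351 rad.
Destination latitude: φ₂ = arcsin( sin φ₁ cos δ + cos φ₁ sin δ cos θ ) = arcsin(-0.670462) = -42.103°.
Δλ = atan2( sin θ sin δ cos φ₁ , cos δ − sin φ₁ sin φ₂ ) = atan2(-0.343327, -0.157328) = -2.000485 rad = -114.619°.
λ₂ = -136.876° + -114.619° = -251.495°, normalized to (−180°, 180°] → 108.505°.
The forward bearing on arrival equals the back-azimuth from the destination plus 180°.
Back-azimuth from P₂ (-42.10°, 108.50°) to P₁ (-59.40°, -136.88°), with Δλ' = λ₁ − λ₂ = -245.38°: atan2( sin Δλ' cos φ₁ , cos φ₂ sin φ₁ − sin φ₂ cos φ₁ cos Δλ' ) = 149.35°.
Final bearing = (149.35° + 180°) mod 360° = 329.35°.

final bearing 329.35°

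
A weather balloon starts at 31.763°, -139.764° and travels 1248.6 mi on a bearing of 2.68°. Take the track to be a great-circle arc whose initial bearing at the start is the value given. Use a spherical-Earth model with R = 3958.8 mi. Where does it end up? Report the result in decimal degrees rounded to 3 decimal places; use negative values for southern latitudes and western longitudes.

latitude 49.808°, longitude -138.476°

Central angle δ = d/R = 0.315399 rad.
Converting: φ₁ = 0.554369 rad, θ = 0.046775 rad.
Destination latitude: φ₂ = arcsin( sin φ₁ cos δ + cos φ₁ sin δ cos θ ) = arcsin(0.763891) = 49.808°.
Δλ = atan2( sin θ sin δ cos φ₁ , cos δ − sin φ₁ sin φ₂ ) = atan2(0.012332, 0.548556) = 0.022477 rad = 1.288°.
λ₂ = -139.764° + 1.288° = -138.476°.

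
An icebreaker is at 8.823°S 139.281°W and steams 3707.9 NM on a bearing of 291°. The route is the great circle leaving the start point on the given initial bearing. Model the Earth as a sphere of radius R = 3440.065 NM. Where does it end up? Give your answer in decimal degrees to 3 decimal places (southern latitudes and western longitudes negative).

latitude 13.850°, longitude 162.825°

δ = 3707.9/3440.065 = 1.077858 rad (61.7567°).
Start latitude φ₁ = -0.153990 rad; initial bearing θ = 5.078908 rad.
sin φ₂ = sin φ₁ cos δ + cos φ₁ sin δ cos θ = (-0.153383)(0.473217) + (0.988167)(0.880946)(0.358368) = 0.239384
φ₂ = asin(0.239384) = 0.241731 rad = 13.850°.
Δλ = atan2( sin θ sin δ cos φ₁ , cos δ − sin φ₁ sin φ₂ ) = atan2(-0.812702, 0.509934) = -1.010433 rad = -57.894°.
λ₂ = -139.281° + -57.894° = -197.175°, normalized to (−180°, 180°] → 162.825°.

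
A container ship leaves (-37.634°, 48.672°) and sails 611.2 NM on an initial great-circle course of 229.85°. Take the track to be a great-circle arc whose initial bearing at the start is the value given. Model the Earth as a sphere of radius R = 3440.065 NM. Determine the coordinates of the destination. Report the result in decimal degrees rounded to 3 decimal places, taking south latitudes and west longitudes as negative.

Angular distance δ = d/R = 611.2 / 3440.065 = 0.177671 rad.
With φ₁ = -37.634° = -0.656837 rad and θ = 229.85° = 4.011639 rad:
sin φ₂ = sin φ₁ cos δ + cos φ₁ sin δ cos θ = (-0.610615)(0.984258) + (0.791927)(0.176738)(-0.644791) = -0.691250
φ₂ = asin(-0.691250) = -0.763218 rad = -43.729°.
For the longitude increment, Δλ = atan2( sin θ sin δ cos φ₁, cos δ − sin φ₁ sin φ₂ ) = atan2(-0.106982, 0.562170) = -10.775°.
λ₂ = 48.672° + -10.775° = 37.897°.

latitude -43.729°, longitude 37.897°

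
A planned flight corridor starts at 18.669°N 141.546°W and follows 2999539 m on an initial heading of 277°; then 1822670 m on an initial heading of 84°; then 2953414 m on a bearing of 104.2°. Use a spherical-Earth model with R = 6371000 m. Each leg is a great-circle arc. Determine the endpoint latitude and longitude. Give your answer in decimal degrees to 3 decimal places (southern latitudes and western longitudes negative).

Apply the spherical direct solution leg by leg, carrying full precision between legs.
Leg 1: from (18.669°, -141.546°), δ = 2999539/6371000 = 0.470811 rad, θ = 277° → φ = 19.734°, λ = -170.122°.
Leg 2: from (19.734°, -170.122°), δ = 1822670/6371000 = 0.286089 rad, θ = 84° → φ = 20.591°, λ = -152.676°.
Leg 3: from (20.591°, -152.676°), δ = 2953414/6371000 = 0.463571 rad, θ = 104.2° → φ = 12.233°, λ = -126.345°.

latitude 12.233°, longitude -126.345°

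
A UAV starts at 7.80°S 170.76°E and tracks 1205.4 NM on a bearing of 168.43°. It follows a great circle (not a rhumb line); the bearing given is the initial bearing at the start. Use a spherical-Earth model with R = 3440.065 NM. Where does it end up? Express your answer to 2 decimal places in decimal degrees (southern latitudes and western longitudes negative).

latitude -27.43°, longitude 175.21°

The arc subtends δ = 1205.4/3440.065 = 0.350400 rad at the centre.
Start latitude φ₁ = -0.136136 rad; initial bearing θ = 2.939658 rad.
Destination latitude: φ₂ = arcsin( sin φ₁ cos δ + cos φ₁ sin δ cos θ ) = arcsin(-0.460656) = -27.43°.
Δλ = atan2( sin θ sin δ cos φ₁ , cos δ − sin φ₁ sin φ₂ ) = atan2(0.068212, 0.876717) = 0.077647 rad = 4.45°.
λ₂ = 170.76° + 4.45° = 175.21°.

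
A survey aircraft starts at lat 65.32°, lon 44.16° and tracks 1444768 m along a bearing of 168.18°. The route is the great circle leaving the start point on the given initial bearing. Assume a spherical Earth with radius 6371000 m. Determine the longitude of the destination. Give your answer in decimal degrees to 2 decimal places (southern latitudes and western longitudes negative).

longitude 48.50°

The arc subtends δ = 1444768/6371000 = 0.226773 rad at the centre.
Start latitude φ₁ = 1.140049 rad; initial bearing θ = 2.935295 rad.
Applying the spherical law of cosines for sides, sin φ₂ = sin φ₁ cos δ + cos φ₁ sin δ cos θ = 0.793501, so φ₂ = 52.51°.
Then Δλ = atan2(0.019230, 0.253379) = 0.075749 rad, from sin θ sin δ cos φ₁ over cos δ − sin φ₁ sin φ₂.
λ₂ = 44.16° + 4.34° = 48.50°.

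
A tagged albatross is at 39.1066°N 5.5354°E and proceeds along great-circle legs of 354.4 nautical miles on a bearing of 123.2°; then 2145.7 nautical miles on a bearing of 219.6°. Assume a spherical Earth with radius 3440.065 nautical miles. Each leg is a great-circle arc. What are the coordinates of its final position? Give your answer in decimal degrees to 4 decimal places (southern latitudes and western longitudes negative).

latitude 6.2232°, longitude -10.3749°

Apply the spherical direct solution leg by leg, carrying full precision between legs.
Leg 1: from (39.1066°, 5.5354°), δ = 354.4/3440.065 = 0.103021 rad, θ = 123.2° → φ = 35.7130°, λ = 11.6191°.
Leg 2: from (35.7130°, 11.6191°), δ = 2145.7/3440.065 = 0.623738 rad, θ = 219.6° → φ = 6.2232°, λ = -10.3749°.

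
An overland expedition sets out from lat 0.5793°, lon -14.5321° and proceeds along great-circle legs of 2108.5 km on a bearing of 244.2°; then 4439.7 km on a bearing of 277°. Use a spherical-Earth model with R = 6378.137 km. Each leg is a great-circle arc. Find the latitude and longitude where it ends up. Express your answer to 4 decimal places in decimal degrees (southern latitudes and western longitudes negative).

latitude -1.3523°, longitude -71.2177°

Apply the spherical direct solution leg by leg, carrying full precision between legs.
Leg 1: from (0.5793°, -14.5321°), δ = 2108.5/6378.137 = 0.330582 rad, θ = 244.2° → φ = -7.5680°, λ = -31.6780°.
Leg 2: from (-7.5680°, -31.6780°), δ = 4439.7/6378.137 = 0.696081 rad, θ = 277° → φ = -1.3523°, λ = -71.2177°.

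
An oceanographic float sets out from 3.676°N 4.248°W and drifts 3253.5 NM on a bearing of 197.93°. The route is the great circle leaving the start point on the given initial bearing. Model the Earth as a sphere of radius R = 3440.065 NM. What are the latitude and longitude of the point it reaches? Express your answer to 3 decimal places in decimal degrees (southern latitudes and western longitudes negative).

Central angle δ = d/R = 0.945767 rad.
Start latitude φ₁ = 0.064158 rad; initial bearing θ = 3.454530 rad.
Destination latitude: φ₂ = arcsin( sin φ₁ cos δ + cos φ₁ sin δ cos θ ) = arcsin(-0.732459) = -47.093°.
Δλ = atan2( sin θ sin δ cos φ₁ , cos δ − sin φ₁ sin φ₂ ) = atan2(-0.249140, 0.632082) = -0.375460 rad = -21.512°.
λ₂ = -4.248° + -21.512° = -25.760°.

latitude -47.093°, longitude -25.760°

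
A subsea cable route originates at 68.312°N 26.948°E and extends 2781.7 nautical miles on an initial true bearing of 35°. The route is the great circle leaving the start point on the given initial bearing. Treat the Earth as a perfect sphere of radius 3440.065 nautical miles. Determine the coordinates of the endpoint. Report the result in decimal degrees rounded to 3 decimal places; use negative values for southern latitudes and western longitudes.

latitude 59.382°, longitude 152.399°

Central angle δ = d/R = 0.808618 rad.
With φ₁ = 68.312° = 1.192269 rad and θ = 35° = 0.610865 rad:
Applying the spherical law of cosines for sides, sin φ₂ = sin φ₁ cos δ + cos φ₁ sin δ cos θ = 0.860585, so φ₂ = 59.382°.
For the longitude increment, Δλ = atan2( sin θ sin δ cos φ₁, cos δ − sin φ₁ sin φ₂ ) = atan2(0.153322, -0.109166) = 125.451°.
Hence λ₂ = 26.948° + 125.451° = 152.399°.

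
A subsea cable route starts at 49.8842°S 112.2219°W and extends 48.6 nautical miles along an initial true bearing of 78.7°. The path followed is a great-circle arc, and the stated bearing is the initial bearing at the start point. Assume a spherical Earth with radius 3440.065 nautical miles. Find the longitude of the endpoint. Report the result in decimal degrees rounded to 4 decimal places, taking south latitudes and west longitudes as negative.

δ = 48.6/3440.065 = 0.014128 rad (0.8095°).
With φ₁ = -49.8842° = -0.870644 rad and θ = 78.7° = 1.373574 rad:
sin φ₂ = sin φ₁ cos δ + cos φ₁ sin δ cos θ = (-0.764744)(0.999900) + (0.644335)(0.014127)(0.195946) = -0.762884
φ₂ = asin(-0.762884) = -0.867762 rad = -49.7191°.
Then Δλ = atan2(0.008926, 0.416490) = 0.021429 rad, from sin θ sin δ cos φ₁ over cos δ − sin φ₁ sin φ₂.
λ₂ = λ₁ + Δλ = -110.9941°.

longitude -110.9941°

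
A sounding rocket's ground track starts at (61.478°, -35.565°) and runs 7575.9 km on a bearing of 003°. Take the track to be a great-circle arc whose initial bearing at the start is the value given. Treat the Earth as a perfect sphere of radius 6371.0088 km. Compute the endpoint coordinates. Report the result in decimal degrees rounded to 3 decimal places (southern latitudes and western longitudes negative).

The arc subtends δ = 7575.9/6371.0088 = 1.189121 rad at the centre.
With φ₁ = 61.478° = 1.072994 rad and θ = 3° = 0.052360 rad:
sin φ₂ = sin φ₁ cos δ + cos φ₁ sin δ cos θ = (0.878634)(0.372476) + (0.477496)(0.928042)(0.998630) = 0.769799
φ₂ = asin(0.769799) = 0.878526 rad = 50.336°.
Then Δλ = atan2(0.023192, -0.303896) = 3.065425 rad, from sin θ sin δ cos φ₁ over cos δ − sin φ₁ sin φ₂.
λ₂ = λ₁ + Δλ = 140.071°.

latitude 50.336°, longitude 140.071°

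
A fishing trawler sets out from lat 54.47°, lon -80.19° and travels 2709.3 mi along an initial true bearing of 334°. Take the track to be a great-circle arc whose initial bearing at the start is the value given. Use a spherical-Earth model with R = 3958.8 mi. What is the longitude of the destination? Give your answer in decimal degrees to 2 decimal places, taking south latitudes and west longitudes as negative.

The arc subtends δ = 2709.3/3958.8 = 0.684374 rad at the centre.
Converting: φ₁ = 0.950681 rad, θ = 5.829400 rad.
Applying the spherical law of cosines for sides, sin φ₂ = sin φ₁ cos δ + cos φ₁ sin δ cos θ = 0.960755, so φ₂ = 73.89°.
Δλ = atan2( sin θ sin δ cos φ₁ , cos δ − sin φ₁ sin φ₂ ) = atan2(-0.161050, -0.007058) = -1.614595 rad = -92.51°.
λ₂ = -80.19° + -92.51° = -172.70°.

longitude -172.70°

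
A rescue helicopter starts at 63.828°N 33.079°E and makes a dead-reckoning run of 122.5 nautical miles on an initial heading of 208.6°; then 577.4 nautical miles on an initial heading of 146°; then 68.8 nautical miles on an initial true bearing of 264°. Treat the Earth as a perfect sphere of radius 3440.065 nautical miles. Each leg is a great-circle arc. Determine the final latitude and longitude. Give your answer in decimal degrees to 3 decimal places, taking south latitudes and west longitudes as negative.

latitude 53.546°, longitude 38.154°

Apply the spherical direct solution leg by leg, carrying full precision between legs.
Leg 1: from (63.828°, 33.079°), δ = 122.5/3440.065 = 0.035610 rad, θ = 208.6° → φ = 62.021°, λ = 30.997°.
Leg 2: from (62.021°, 30.997°), δ = 577.4/3440.065 = 0.167846 rad, θ = 146° → φ = 53.681°, λ = 40.072°.
Leg 3: from (53.681°, 40.072°), δ = 68.8/3440.065 = 0.020000 rad, θ = 264° → φ = 53.546°, λ = 38.154°.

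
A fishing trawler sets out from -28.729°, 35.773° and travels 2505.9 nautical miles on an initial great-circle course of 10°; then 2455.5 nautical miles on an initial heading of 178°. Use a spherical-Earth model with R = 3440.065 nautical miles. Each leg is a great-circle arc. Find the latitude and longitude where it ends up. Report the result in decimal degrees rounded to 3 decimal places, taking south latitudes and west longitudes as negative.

Apply the spherical direct solution leg by leg, carrying full precision between legs.
Leg 1: from (-28.729°, 35.773°), δ = 2505.9/3440.065 = 0.728446 rad, θ = 10° → φ = 12.487°, λ = 42.573°.
Leg 2: from (12.487°, 42.573°), δ = 2455.5/3440.065 = 0.713795 rad, θ = 178° → φ = -28.385°, λ = 44.061°.

latitude -28.385°, longitude 44.061°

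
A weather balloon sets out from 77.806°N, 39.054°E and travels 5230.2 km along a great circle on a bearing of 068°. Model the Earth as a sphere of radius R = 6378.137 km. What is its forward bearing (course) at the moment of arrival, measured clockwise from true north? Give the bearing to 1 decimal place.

final bearing 163.5°

Central angle δ = d/R = 0.820020 rad.
Converting: φ₁ = 1.357971 rad, θ = 1.186824 rad.
sin φ₂ = sin φ₁ cos δ + cos φ₁ sin δ cos θ = (0.977438)(0.682207) + (0.211222)(0.731159)(0.374607) = 0.724668
φ₂ = asin(0.724668) = 0.810552 rad = 46.441°.
For the longitude increment, Δλ = atan2( sin θ sin δ cos φ₁, cos δ − sin φ₁ sin φ₂ ) = atan2(0.143192, -0.026111) = 100.334°.
λ₂ = λ₁ + Δλ = 139.388°.
The forward bearing on arrival equals the back-azimuth from the destination plus 180°.
Back-azimuth from P₂ (46.4°, 139.4°) to P₁ (77.8°, 39.1°), with Δλ' = λ₁ − λ₂ = -100.3°: atan2( sin Δλ' cos φ₁ , cos φ₂ sin φ₁ − sin φ₂ cos φ₁ cos Δλ' ) = 343.5°.
Final bearing = (343.5° + 180°) mod 360° = 163.5°.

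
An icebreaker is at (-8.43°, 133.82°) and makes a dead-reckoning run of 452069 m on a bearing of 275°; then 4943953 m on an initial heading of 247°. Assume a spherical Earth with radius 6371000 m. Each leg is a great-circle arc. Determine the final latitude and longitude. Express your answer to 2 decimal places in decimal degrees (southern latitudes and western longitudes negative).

Apply the spherical direct solution leg by leg, carrying full precision between legs.
Leg 1: from (-8.43°, 133.82°), δ = 452069/6371000 = 0.070957 rad, θ = 275° → φ = -8.05°, λ = 129.73°.
Leg 2: from (-8.05°, 129.73°), δ = 4943953/6371000 = 0.776009 rad, θ = 247° → φ = -21.78°, λ = 85.76°.

latitude -21.78°, longitude 85.76°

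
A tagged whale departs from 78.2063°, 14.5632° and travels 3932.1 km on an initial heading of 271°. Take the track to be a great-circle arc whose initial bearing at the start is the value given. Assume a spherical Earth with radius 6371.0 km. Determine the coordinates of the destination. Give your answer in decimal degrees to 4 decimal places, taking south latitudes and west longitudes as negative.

latitude 53.1643°, longitude -60.2759°

The arc subtends δ = 3932.1/6371 = 0.617187 rad at the centre.
With φ₁ = 78.2063° = 1.364957 rad and θ = 271° = 4.729842 rad:
Destination latitude: φ₂ = arcsin( sin φ₁ cos δ + cos φ₁ sin δ cos θ ) = arcsin(0.800358) = 53.1643°.
Then Δλ = atan2(-0.118270, 0.032047) = -1.306188 rad, from sin θ sin δ cos φ₁ over cos δ − sin φ₁ sin φ₂.
λ₂ = 14.5632° + -74.8391° = -60.2759°.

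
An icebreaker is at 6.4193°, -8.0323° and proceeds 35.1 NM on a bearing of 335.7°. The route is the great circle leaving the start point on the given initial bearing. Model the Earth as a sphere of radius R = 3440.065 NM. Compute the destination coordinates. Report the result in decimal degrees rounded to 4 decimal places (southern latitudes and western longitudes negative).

latitude 6.9521°, longitude -8.2747°

δ = 35.1/3440.065 = 0.010203 rad (0.5846°).
Start latitude φ₁ = 0.112038 rad; initial bearing θ = 5.859070 rad.
Applying the spherical law of cosines for sides, sin φ₂ = sin φ₁ cos δ + cos φ₁ sin δ cos θ = 0.121039, so φ₂ = 6.9521°.
Then Δλ = atan2(-0.004172, 0.986415) = -0.004230 rad, from sin θ sin δ cos φ₁ over cos δ − sin φ₁ sin φ₂.
Hence λ₂ = -8.0323° + -0.2424° = -8.2747°.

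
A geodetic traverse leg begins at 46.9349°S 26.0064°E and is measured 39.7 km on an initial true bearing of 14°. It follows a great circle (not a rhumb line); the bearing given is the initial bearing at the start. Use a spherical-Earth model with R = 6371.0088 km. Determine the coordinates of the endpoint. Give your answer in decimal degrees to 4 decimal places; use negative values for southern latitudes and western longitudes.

latitude -46.5884°, longitude 26.1321°

Angular distance δ = d/R = 39.7 / 6371.0088 = 0.006231 rad.
With φ₁ = -46.9349° = -0.819169 rad and θ = 14° = 0.244346 rad:
Applying the spherical law of cosines for sides, sin φ₂ = sin φ₁ cos δ + cos φ₁ sin δ cos θ = -0.726436, so φ₂ = -46.5884°.
Δλ = atan2( sin θ sin δ cos φ₁ , cos δ − sin φ₁ sin φ₂ ) = atan2(0.001029, 0.469262) = 0.002194 rad = 0.1257°.
Hence λ₂ = 26.0064° + 0.1257° = 26.1321°.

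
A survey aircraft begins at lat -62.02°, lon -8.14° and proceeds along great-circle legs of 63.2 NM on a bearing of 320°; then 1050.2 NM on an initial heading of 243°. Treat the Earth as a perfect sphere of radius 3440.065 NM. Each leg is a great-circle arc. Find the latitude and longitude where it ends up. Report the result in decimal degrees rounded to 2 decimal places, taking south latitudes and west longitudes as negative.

latitude -64.36°, longitude -47.79°

Apply the spherical direct solution leg by leg, carrying full precision between legs.
Leg 1: from (-62.02°, -8.14°), δ = 63.2/3440.065 = 0.018372 rad, θ = 320° → φ = -61.21°, λ = -9.54°.
Leg 2: from (-61.21°, -9.54°), δ = 1050.2/3440.065 = 0.305285 rad, θ = 243° → φ = -64.36°, λ = -47.79°.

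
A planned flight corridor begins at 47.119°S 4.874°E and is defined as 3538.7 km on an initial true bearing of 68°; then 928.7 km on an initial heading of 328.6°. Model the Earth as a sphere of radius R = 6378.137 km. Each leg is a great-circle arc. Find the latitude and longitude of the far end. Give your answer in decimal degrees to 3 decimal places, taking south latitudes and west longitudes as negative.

Apply the spherical direct solution leg by leg, carrying full precision between legs.
Leg 1: from (-47.119°, 4.874°), δ = 3538.7/6378.137 = 0.554817 rad, θ = 68° → φ = -29.246°, λ = 38.915°.
Leg 2: from (-29.246°, 38.915°), δ = 928.7/6378.137 = 0.145607 rad, θ = 328.6° → φ = -22.045°, λ = 34.237°.

latitude -22.045°, longitude 34.237°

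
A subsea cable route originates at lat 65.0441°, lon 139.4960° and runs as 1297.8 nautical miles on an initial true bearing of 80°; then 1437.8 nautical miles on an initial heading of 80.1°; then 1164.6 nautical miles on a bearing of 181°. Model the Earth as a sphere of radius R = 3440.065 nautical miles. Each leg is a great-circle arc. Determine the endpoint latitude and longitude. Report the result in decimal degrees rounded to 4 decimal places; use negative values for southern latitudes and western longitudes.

Apply the spherical direct solution leg by leg, carrying full precision between legs.
Leg 1: from (65.0441°, 139.4960°), δ = 1297.8/3440.065 = 0.377260 rad, θ = 80° → φ = 60.4430°, λ = -173.1607°.
Leg 2: from (60.4430°, -173.1607°), δ = 1437.8/3440.065 = 0.417957 rad, θ = 80.1° → φ = 56.0383°, λ = -127.4552°.
Leg 3: from (56.0383°, -127.4552°), δ = 1164.6/3440.065 = 0.338540 rad, θ = 181° → φ = 36.6434°, λ = -127.8691°.

latitude 36.6434°, longitude -127.8691°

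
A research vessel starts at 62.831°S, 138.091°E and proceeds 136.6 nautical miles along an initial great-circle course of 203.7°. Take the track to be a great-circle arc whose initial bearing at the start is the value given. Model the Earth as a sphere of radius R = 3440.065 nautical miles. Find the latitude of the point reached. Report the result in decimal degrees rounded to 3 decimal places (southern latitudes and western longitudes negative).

latitude -64.899°

Central angle δ = d/R = 0.039709 rad.
Start latitude φ₁ = -1.096608 rad; initial bearing θ = 3.555236 rad.
Destination latitude: φ₂ = arcsin( sin φ₁ cos δ + cos φ₁ sin δ cos θ ) = arcsin(-0.905560) = -64.899°.
Then Δλ = atan2(-0.007286, 0.193568) = -0.037623 rad, from sin θ sin δ cos φ₁ over cos δ − sin φ₁ sin φ₂.
Hence λ₂ = 138.091° + -2.156° = 135.935°.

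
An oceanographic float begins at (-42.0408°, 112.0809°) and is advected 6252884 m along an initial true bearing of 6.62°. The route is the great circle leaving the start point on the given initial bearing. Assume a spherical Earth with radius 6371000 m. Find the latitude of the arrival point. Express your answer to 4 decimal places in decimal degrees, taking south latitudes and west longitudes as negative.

latitude 13.9496°

Central angle δ = d/R = 0.981460 rad.
With φ₁ = -42.0408° = -0.733750 rad and θ = 6.62° = 0.115541 rad:
sin φ₂ = sin φ₁ cos δ + cos φ₁ sin δ cos θ = (-0.669660)(0.555809) + (0.742668)(0.831310)(0.993333) = 0.241068
φ₂ = asin(0.241068) = 0.243466 rad = 13.9496°.
For the longitude increment, Δλ = atan2( sin θ sin δ cos φ₁, cos δ − sin φ₁ sin φ₂ ) = atan2(0.071175, 0.717243) = 5.6671°.
λ₂ = 112.0809° + 5.6671° = 117.7480°.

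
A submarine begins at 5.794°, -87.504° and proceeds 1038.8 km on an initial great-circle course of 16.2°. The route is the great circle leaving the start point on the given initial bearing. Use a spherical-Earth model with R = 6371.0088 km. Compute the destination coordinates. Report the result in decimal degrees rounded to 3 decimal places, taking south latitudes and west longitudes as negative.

Central angle δ = d/R = 0.163051 rad.
Converting: φ₁ = 0.101124 rad, θ = 0.282743 rad.
Destination latitude: φ₂ = arcsin( sin φ₁ cos δ + cos φ₁ sin δ cos θ ) = arcsin(0.254701) = 14.756°.
For the longitude increment, Δλ = atan2( sin θ sin δ cos φ₁, cos δ − sin φ₁ sin φ₂ ) = atan2(0.045057, 0.961024) = 2.684°.
λ₂ = -87.504° + 2.684° = -84.820°.

latitude 14.756°, longitude -84.820°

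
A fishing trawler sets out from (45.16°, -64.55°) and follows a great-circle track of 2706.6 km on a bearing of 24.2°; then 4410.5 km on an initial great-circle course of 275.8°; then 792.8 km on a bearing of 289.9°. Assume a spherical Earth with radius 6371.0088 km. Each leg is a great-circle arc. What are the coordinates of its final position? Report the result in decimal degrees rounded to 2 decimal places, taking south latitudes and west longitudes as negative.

Apply the spherical direct solution leg by leg, carrying full precision between legs.
Leg 1: from (45.16°, -64.55°), δ = 2706.6/6371.0088 = 0.424831 rad, θ = 24.2° → φ = 65.66°, λ = -40.35°.
Leg 2: from (65.66°, -40.35°), δ = 4410.5/6371.0088 = 0.692277 rad, θ = 275.8° → φ = 46.72°, λ = -108.20°.
Leg 3: from (46.72°, -108.20°), δ = 792.8/6371.0088 = 0.124439 rad, θ = 289.9° → φ = 48.70°, λ = -118.38°.

latitude 48.70°, longitude -118.38°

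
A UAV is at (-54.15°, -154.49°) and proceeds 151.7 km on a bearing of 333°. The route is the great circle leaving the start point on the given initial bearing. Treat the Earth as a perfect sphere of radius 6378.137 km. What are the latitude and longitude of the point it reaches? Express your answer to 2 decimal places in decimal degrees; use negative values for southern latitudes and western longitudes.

latitude -52.93°, longitude -155.52°

δ = 151.7/6378.137 = 0.023784 rad (1.3627°).
Start latitude φ₁ = -0.945096 rad; initial bearing θ = 5.811946 rad.
Destination latitude: φ₂ = arcsin( sin φ₁ cos δ + cos φ₁ sin δ cos θ ) = arcsin(-0.797914) = -52.93°.
Then Δλ = atan2(-0.006323, 0.352966) = -0.017913 rad, from sin θ sin δ cos φ₁ over cos δ − sin φ₁ sin φ₂.
λ₂ = -154.49° + -1.03° = -155.52°.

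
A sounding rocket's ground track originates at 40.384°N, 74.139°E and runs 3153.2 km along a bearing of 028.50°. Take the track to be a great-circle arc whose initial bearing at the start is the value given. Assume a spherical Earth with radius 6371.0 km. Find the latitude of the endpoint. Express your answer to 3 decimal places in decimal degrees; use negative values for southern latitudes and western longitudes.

latitude 62.637°

δ = 3153.2/6371 = 0.494930 rad (28.3574°).
Converting: φ₁ = 0.704834 rad, θ = 0.497419 rad.
Applying the spherical law of cosines for sides, sin φ₂ = sin φ₁ cos δ + cos φ₁ sin δ cos θ = 0.888110, so φ₂ = 62.637°.
Then Δλ = atan2(0.172633, 0.304589) = 0.515631 rad, from sin θ sin δ cos φ₁ over cos δ − sin φ₁ sin φ₂.
λ₂ = λ₁ + Δλ = 103.682°.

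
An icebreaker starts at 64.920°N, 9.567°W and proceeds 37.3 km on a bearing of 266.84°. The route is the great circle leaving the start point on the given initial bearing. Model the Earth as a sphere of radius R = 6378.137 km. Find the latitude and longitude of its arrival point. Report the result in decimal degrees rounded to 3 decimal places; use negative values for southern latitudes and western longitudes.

Angular distance δ = d/R = 37.3 / 6378.137 = 0.005848 rad.
Start latitude φ₁ = 1.133068 rad; initial bearing θ = 4.657237 rad.
sin φ₂ = sin φ₁ cos δ + cos φ₁ sin δ cos θ = (0.905717)(0.999983) + (0.423883)(0.005848)(-0.055124) = 0.905565
φ₂ = asin(0.905565) = 1.132709 rad = 64.899°.
Δλ = atan2( sin θ sin δ cos φ₁ , cos δ − sin φ₁ sin φ₂ ) = atan2(-0.002475, 0.179798) = -0.013765 rad = -0.789°.
λ₂ = λ₁ + Δλ = -10.356°.

latitude 64.899°, longitude -10.356°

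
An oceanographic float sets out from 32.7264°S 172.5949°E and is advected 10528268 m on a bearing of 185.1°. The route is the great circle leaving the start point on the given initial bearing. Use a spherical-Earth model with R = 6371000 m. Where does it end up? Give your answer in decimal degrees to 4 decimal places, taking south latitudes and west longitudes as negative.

The arc subtends δ = 10528268/6371000 = 1.652530 rad at the centre.
Start latitude φ₁ = -0.571183 rad; initial bearing θ = 3.230604 rad.
sin φ₂ = sin φ₁ cos δ + cos φ₁ sin δ cos θ = (-0.540628)(-0.081643) + (0.841262)(0.996662)(-0.996041) = -0.790996
φ₂ = asin(-0.790996) = -0.912435 rad = -52.2787°.
Δλ = atan2( sin θ sin δ cos φ₁ , cos δ − sin φ₁ sin φ₂ ) = atan2(-0.074534, -0.509277) = -2.996272 rad = -171.6738°.
λ₂ = 172.5949° + -171.6738° = 0.9211°.

latitude -52.2787°, longitude 0.9211°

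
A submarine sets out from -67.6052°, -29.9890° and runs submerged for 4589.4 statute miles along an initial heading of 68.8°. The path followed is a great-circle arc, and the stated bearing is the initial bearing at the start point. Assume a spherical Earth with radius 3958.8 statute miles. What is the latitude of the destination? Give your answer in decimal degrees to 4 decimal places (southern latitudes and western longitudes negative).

δ = 4589.4/3958.8 = 1.159291 rad (66.4225°).
With φ₁ = -67.6052° = -1.179933 rad and θ = 68.8° = 1.200787 rad:
Applying the spherical law of cosines for sides, sin φ₂ = sin φ₁ cos δ + cos φ₁ sin δ cos θ = -0.243550, so φ₂ = -14.0962°.
Δλ = atan2( sin θ sin δ cos φ₁ , cos δ − sin φ₁ sin φ₂ ) = atan2(0.325550, 0.174808) = 1.078018 rad = 61.7659°.
λ₂ = λ₁ + Δλ = 31.7769°.

latitude -14.0962°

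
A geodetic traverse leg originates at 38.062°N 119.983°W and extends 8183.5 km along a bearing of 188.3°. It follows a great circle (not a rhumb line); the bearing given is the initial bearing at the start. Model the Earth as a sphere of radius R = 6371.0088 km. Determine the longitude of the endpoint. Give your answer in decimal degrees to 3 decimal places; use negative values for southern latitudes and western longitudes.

longitude -129.713°

Central angle δ = d/R = 1.284490 rad.
With φ₁ = 38.062° = 0.664307 rad and θ = 188.3° = 3.286455 rad:
sin φ₂ = sin φ₁ cos δ + cos φ₁ sin δ cos θ = (0.616514)(0.282410) + (0.787344)(0.959294)(-0.989526) = -0.573273
φ₂ = asin(-0.573273) = -0.610495 rad = -34.979°.
For the longitude increment, Δλ = atan2( sin θ sin δ cos φ₁, cos δ − sin φ₁ sin φ₂ ) = atan2(-0.109031, 0.635841) = -9.730°.
λ₂ = λ₁ + Δλ = -129.713°.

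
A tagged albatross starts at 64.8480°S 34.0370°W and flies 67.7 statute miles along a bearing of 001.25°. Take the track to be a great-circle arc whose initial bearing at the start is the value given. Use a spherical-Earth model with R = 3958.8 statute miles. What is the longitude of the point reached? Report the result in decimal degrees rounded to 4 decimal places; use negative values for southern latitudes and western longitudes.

longitude -33.9885°

Central angle δ = d/R = 0.017101 rad.
With φ₁ = -64.8480° = -1.131811 rad and θ = 1.25° = 0.021817 rad:
sin φ₂ = sin φ₁ cos δ + cos φ₁ sin δ cos θ = (-0.905183)(0.999854) + (0.425021)(0.017100)(0.999762) = -0.897785
φ₂ = asin(-0.897785) = -1.114714 rad = -63.8684°.
For the longitude increment, Δλ = atan2( sin θ sin δ cos φ₁, cos δ − sin φ₁ sin φ₂ ) = atan2(0.000159, 0.187194) = 0.0485°.
λ₂ = -34.0370° + 0.0485° = -33.9885°.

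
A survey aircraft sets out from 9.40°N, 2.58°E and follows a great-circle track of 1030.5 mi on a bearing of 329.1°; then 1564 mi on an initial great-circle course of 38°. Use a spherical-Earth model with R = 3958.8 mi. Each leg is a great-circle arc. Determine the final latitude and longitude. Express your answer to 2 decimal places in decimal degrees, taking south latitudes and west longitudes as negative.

Apply the spherical direct solution leg by leg, carrying full precision between legs.
Leg 1: from (9.40°, 2.58°), δ = 1030.5/3958.8 = 0.260306 rad, θ = 329.1° → φ = 22.07°, λ = -5.62°.
Leg 2: from (22.07°, -5.62°), δ = 1564/3958.8 = 0.395069 rad, θ = 38° → φ = 38.89°, λ = 12.10°.

latitude 38.89°, longitude 12.10°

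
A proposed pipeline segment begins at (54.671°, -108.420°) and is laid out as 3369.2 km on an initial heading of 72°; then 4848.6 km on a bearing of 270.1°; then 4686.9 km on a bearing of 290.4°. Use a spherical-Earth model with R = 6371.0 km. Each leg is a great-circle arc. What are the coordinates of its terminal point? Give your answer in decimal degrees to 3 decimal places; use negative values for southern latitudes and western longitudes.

latitude 38.192°, longitude -166.909°

Apply the spherical direct solution leg by leg, carrying full precision between legs.
Leg 1: from (54.671°, -108.420°), δ = 3369.2/6371 = 0.528834 rad, θ = 72° → φ = 52.613°, λ = -56.211°.
Leg 2: from (52.613°, -56.211°), δ = 4848.6/6371 = 0.761042 rad, θ = 270.1° → φ = 35.175°, λ = -113.750°.
Leg 3: from (35.175°, -113.750°), δ = 4686.9/6371 = 0.735662 rad, θ = 290.4° → φ = 38.192°, λ = -166.909°.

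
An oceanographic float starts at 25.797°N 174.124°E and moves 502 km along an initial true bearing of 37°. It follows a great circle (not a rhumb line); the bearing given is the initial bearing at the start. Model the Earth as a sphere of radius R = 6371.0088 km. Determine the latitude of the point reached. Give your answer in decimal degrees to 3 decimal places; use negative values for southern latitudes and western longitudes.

latitude 29.369°

Central angle δ = d/R = 0.078794 rad.
Converting: φ₁ = 0.450243 rad, θ = 0.645772 rad.
sin φ₂ = sin φ₁ cos δ + cos φ₁ sin δ cos θ = (0.435184)(0.996897) + (0.900342)(0.078713)(0.798636) = 0.490432
φ₂ = asin(0.490432) = 0.512585 rad = 29.369°.
Δλ = atan2( sin θ sin δ cos φ₁ , cos δ − sin φ₁ sin φ₂ ) = atan2(0.042650, 0.783469) = 0.054383 rad = 3.116°.
Hence λ₂ = 174.124° + 3.116° = 177.240°.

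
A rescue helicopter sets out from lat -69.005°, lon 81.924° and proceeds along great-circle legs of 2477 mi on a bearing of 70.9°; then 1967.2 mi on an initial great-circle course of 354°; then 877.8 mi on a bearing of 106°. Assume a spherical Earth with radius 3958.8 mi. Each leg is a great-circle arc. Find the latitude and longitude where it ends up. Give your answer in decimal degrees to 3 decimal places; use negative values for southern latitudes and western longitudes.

latitude -18.238°, longitude 141.526°

Apply the spherical direct solution leg by leg, carrying full precision between legs.
Leg 1: from (-69.005°, 81.924°), δ = 2477/3958.8 = 0.625695 rad, θ = 70.9° → φ = -43.479°, λ = 131.624°.
Leg 2: from (-43.479°, 131.624°), δ = 1967.2/3958.8 = 0.496918 rad, θ = 354° → φ = -15.120°, λ = 128.666°.
Leg 3: from (-15.120°, 128.666°), δ = 877.8/3958.8 = 0.221734 rad, θ = 106° → φ = -18.238°, λ = 141.526°.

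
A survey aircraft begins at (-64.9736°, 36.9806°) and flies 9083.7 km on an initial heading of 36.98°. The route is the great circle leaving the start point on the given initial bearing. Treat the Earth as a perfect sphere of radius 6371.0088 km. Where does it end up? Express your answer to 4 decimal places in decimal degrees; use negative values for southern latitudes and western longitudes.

Angular distance δ = d/R = 9083.7 / 6371.0088 = 1.425787 rad.
With φ₁ = -64.9736° = -1.134003 rad and θ = 36.98° = 0.645423 rad:
Destination latitude: φ₂ = arcsin( sin φ₁ cos δ + cos φ₁ sin δ cos θ ) = arcsin(0.203458) = 11.7393°.
Then Δλ = atan2(0.251801, 0.328858) = 0.653462 rad, from sin θ sin δ cos φ₁ over cos δ − sin φ₁ sin φ₂.
λ₂ = λ₁ + Δλ = 74.4212°.

latitude 11.7393°, longitude 74.4212°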